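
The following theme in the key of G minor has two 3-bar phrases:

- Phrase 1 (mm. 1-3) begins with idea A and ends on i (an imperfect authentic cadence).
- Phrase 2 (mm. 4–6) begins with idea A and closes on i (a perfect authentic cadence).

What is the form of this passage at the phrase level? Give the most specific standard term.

parallel period

Phrase 1 ends with an imperfect authentic cadence (weaker) and phrase 2 with a perfect authentic cadence (stronger): antecedent + consequent = a period.
The two phrases open with the same material (A / A), so the period is parallel.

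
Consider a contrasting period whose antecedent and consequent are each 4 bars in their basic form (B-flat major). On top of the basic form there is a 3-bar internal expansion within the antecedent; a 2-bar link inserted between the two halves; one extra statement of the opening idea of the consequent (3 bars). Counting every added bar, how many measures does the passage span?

Basic contrasting period: 4 + 4 = 8 bars.
8 (basic form) + 3 (internal expansion) + 2 (link) + 3 (extra statement) = 16.

16 measures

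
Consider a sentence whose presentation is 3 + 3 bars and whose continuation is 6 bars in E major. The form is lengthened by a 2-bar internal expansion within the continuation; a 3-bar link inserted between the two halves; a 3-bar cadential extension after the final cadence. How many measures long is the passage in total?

Basic sentence: 3 + 3 + 6 = 12 bars.
12 (basic form) + 2 (internal expansion) + 3 (link) + 3 (cadential extension) = 20.

20 measures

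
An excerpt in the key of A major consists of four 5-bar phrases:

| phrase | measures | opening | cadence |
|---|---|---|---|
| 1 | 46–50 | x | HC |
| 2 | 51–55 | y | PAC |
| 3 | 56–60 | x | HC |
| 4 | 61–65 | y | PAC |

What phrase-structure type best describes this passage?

repeated period

The cadence pattern HC–PAC–HC–PAC is weak–strong twice, and phrases 3–4 restate phrases 1–2: a period heard twice, not a double period (which would end weakly at phrase 2).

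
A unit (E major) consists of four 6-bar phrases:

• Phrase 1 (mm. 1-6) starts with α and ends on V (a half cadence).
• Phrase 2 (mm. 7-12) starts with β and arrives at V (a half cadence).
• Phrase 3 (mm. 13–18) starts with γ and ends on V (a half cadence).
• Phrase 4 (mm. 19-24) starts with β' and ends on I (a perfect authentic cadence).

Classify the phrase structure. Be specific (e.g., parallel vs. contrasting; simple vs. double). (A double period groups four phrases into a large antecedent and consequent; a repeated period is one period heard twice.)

Four phrases in two halves: the first half (measures 1–12) ends with a half cadence, the second (measures 13–24) with a perfect authentic cadence — a large antecedent–consequent pair, i.e. a double period.
Phrase 3 begins with different material from phrase 1, making it contrasting.

contrasting double period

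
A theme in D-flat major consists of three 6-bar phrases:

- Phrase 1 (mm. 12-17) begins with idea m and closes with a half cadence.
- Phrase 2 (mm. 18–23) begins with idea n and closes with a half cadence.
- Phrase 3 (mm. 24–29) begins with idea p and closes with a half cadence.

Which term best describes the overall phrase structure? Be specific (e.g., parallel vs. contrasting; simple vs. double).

phrase group

The final phrase closes with a half cadence, which is not stronger than the preceding half cadence; the 3 phrases lack an overall antecedent–consequent design and so form a phrase group.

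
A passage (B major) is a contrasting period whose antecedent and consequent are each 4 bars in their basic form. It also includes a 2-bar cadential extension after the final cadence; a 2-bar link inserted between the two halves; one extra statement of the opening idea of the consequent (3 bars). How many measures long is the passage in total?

Basic contrasting period: 4 + 4 = 8 bars.
8 (basic form) + 2 (cadential extension) + 2 (link) + 3 (extra statement) = 15.

15 measures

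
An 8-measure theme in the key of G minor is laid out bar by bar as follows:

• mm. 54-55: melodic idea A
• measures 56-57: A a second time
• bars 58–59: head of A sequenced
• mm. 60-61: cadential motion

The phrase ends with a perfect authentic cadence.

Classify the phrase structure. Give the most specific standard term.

sentence

Basic idea (mm. 54-55) + its repetition (mm. 56-57) form the presentation; fragmentation and cadence (mm. 58–61) form the continuation — the 8-bar whole is a sentence.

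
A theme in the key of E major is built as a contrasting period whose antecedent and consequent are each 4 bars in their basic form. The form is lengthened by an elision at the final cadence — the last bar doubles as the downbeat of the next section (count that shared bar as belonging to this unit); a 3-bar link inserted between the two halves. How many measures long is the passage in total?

Basic contrasting period: 4 + 4 = 8 bars.
8 (basic form) + 3 (link) = 11.
The elision shares a bar with the next section but does not change this unit's count.

11 measures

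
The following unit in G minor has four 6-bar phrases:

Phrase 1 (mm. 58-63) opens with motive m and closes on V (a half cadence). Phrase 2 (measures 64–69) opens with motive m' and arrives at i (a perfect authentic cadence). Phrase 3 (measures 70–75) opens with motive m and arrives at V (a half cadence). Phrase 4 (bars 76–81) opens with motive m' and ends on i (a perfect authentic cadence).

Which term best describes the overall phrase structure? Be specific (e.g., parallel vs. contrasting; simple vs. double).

The cadence pattern HC–PAC–HC–PAC is weak–strong twice, and phrases 3–4 restate phrases 1–2: a period heard twice, not a double period (which would end weakly at phrase 2).

repeated period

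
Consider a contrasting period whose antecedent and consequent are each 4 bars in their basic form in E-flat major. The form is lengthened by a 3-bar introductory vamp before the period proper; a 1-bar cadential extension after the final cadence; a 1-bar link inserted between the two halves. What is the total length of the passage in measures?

13 measures

Basic contrasting period: 4 + 4 = 8 bars.
8 (basic form) + 3 (introduction) + 1 (cadential extension) + 1 (link) = 13.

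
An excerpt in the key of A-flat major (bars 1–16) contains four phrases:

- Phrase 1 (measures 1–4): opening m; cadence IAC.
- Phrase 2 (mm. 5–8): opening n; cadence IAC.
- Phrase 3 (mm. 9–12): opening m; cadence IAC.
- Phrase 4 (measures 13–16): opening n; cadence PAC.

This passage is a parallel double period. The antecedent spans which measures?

In a double period the four phrases pair into a large antecedent (phrases 1–2, ending imperfect authentic cadence) and a large consequent (phrases 3–4, ending perfect authentic cadence). The antecedent spans mm. 1–8.

measures 1–8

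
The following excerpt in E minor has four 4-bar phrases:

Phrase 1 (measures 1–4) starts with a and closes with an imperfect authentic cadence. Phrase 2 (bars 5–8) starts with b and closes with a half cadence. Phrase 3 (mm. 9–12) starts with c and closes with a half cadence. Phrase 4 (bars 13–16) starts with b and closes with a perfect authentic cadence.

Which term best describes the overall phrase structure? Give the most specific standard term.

Four phrases in two halves: the first half (mm. 1–8) ends with a half cadence, the second (bars 9–16) with a perfect authentic cadence — a large antecedent–consequent pair, i.e. a double period.
Phrase 3 begins with different material from phrase 1, making it contrasting.

contrasting double period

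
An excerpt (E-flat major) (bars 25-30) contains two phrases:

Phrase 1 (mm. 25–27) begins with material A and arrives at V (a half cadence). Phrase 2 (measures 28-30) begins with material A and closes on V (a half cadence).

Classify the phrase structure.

Both phrases have the same opening (A) and the same cadence (half cadence): the second is a restatement, not a consequent, so this is a repeated phrase rather than a period.

repeated phrase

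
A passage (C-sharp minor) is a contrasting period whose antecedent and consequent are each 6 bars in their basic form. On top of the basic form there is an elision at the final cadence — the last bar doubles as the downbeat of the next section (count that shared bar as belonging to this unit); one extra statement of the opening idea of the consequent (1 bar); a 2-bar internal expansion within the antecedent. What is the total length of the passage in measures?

Basic contrasting period: 6 + 6 = 12 bars.
12 (basic form) + 1 (extra statement) + 2 (internal expansion) = 15.
The elision shares a bar with the next section but does not change this unit's count.

15 measures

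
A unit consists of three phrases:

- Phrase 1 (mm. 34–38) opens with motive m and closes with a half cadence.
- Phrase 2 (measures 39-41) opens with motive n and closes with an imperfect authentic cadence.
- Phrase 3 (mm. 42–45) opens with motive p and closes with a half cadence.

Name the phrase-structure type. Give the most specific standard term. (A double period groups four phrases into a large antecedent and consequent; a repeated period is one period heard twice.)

phrase group

The final phrase closes with a half cadence, which is not stronger than the preceding imperfect authentic cadence; the 3 phrases lack an overall antecedent–consequent design and so form a phrase group.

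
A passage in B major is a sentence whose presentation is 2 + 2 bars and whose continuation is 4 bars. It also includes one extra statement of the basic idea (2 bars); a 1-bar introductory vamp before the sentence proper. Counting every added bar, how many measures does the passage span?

Basic sentence: 2 + 2 + 4 = 8 bars.
8 (basic form) + 2 (extra statement) + 1 (introduction) = 11.

11 measures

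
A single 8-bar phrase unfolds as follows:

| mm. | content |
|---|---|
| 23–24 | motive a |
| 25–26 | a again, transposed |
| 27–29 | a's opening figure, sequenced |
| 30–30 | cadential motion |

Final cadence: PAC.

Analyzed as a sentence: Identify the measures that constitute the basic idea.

measures 23–24

The presentation of a sentence is the basic idea (mm. 23–24) plus its repetition (mm. 25–26); the basic idea is therefore measures 23-24.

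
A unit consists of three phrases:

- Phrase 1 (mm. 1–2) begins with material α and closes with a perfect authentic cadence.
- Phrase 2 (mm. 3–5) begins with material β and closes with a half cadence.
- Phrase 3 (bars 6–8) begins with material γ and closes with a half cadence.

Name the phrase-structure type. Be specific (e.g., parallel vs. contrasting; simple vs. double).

The final phrase closes with a half cadence, which is not stronger than the preceding half cadence; the 3 phrases lack an overall antecedent–consequent design and so form a phrase group.

phrase group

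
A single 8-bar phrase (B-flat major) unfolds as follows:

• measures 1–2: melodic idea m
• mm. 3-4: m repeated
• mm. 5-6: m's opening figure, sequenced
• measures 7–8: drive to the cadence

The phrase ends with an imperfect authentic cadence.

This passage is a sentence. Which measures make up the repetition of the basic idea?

measures 3–4

The presentation of a sentence is the basic idea (bars 1–2) plus its repetition (measures 3-4); the repetition of the basic idea is therefore measures 3-4.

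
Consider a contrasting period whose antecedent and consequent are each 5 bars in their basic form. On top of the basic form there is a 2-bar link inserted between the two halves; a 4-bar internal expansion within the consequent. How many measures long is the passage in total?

Basic contrasting period: 5 + 5 = 10 bars.
10 (basic form) + 2 (link) + 4 (internal expansion) = 16.

16 measures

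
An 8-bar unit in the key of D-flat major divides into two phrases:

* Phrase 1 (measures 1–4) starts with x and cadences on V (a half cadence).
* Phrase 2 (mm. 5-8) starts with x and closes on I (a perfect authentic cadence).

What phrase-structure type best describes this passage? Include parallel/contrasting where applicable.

Phrase 1 ends with a half cadence (weaker) and phrase 2 with a perfect authentic cadence (stronger): antecedent + consequent = a period.
The two phrases open with the same material (x / x), so the period is parallel.

parallel period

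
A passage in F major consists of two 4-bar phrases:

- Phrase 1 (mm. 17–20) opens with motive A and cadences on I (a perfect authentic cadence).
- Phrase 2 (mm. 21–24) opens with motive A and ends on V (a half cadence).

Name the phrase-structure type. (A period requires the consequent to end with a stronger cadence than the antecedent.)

phrase group

The second phrase closes with a half cadence, which is not stronger than the first phrase's perfect authentic cadence; without a weak→strong cadential pair there is no antecedent–consequent relationship, so this is a phrase group rather than a period.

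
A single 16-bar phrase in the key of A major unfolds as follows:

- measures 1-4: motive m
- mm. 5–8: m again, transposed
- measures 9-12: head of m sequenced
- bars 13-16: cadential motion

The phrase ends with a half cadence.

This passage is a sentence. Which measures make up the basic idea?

measures 1–4

The presentation of a sentence is the basic idea (mm. 1–4) plus its repetition (mm. 5–8); the basic idea is therefore bars 1-4.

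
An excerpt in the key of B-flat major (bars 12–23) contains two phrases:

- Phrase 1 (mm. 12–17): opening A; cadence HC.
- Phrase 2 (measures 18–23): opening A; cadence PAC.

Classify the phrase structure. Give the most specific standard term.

parallel period

Phrase 1 ends with a half cadence (weaker) and phrase 2 with a perfect authentic cadence (stronger): antecedent + consequent = a period.
The two phrases open with the same material (A / A), so the period is parallel.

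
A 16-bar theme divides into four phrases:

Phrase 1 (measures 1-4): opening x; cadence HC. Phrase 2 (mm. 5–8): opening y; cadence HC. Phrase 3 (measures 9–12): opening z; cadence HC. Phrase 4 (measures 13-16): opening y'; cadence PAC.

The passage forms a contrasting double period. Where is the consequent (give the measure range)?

measures 9–16

In a double period the four phrases pair into a large antecedent (phrases 1–2, ending half cadence) and a large consequent (phrases 3–4, ending perfect authentic cadence). The consequent spans measures 9-16.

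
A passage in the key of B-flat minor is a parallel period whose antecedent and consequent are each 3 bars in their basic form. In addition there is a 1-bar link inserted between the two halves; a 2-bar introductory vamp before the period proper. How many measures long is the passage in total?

9 measures

Basic parallel period: 3 + 3 = 6 bars.
6 (basic form) + 1 (link) + 2 (introduction) = 9.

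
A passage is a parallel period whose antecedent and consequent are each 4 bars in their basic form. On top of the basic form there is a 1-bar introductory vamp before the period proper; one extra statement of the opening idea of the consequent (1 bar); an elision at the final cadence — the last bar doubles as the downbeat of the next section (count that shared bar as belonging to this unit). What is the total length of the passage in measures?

Basic parallel period: 4 + 4 = 8 bars.
8 (basic form) + 1 (introduction) + 1 (extra statement) = 10.
The elision shares a bar with the next section but does not change this unit's count.

10 measures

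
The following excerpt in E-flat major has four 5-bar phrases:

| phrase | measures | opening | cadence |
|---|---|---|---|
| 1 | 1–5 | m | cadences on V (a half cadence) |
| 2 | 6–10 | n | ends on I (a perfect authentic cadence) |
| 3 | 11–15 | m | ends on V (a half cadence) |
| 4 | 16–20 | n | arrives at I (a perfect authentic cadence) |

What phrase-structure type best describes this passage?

The cadence pattern HC–PAC–HC–PAC is weak–strong twice, and phrases 3–4 restate phrases 1–2: a period heard twice, not a double period (which would end weakly at phrase 2).

repeated period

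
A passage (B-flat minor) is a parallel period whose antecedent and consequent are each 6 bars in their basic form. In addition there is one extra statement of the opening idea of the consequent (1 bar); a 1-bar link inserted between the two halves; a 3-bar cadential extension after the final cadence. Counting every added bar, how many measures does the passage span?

17 measures

Basic parallel period: 6 + 6 = 12 bars.
12 (basic form) + 1 (extra statement) + 1 (link) + 3 (cadential extension) = 17.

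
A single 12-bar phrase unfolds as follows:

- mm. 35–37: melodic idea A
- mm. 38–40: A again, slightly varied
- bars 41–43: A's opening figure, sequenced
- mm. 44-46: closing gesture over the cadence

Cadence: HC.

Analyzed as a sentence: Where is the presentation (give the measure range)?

measures 35–40

The presentation of a sentence is the basic idea (mm. 35–37) plus its repetition (bars 38-40); the presentation is therefore mm. 35-40.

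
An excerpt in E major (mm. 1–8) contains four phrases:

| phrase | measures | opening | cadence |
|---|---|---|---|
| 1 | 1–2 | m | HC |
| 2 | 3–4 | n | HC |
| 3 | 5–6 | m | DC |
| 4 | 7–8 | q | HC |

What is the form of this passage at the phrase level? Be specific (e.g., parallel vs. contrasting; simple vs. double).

Phrase 4 ends with a half cadence, no stronger than phrase 2's half cadence, so the four phrases do not form a double period; nor do phrases 3–4 duplicate 1–2, so it is not a repeated period. With no phrase reaching a conclusive cadence, the passage is a phrase group.

phrase group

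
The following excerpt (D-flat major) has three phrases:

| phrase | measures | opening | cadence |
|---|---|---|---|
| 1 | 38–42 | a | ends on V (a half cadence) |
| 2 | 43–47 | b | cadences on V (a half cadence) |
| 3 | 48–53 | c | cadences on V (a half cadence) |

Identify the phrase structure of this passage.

phrase group

The final phrase closes with a half cadence, which is not stronger than the preceding half cadence; the 3 phrases lack an overall antecedent–consequent design and so form a phrase group.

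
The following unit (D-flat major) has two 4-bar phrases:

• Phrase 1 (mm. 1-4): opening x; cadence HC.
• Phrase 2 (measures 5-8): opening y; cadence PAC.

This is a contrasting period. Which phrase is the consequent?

phrase 2

The phrase ending with the weaker cadence (half cadence) is the antecedent; the one ending more conclusively (perfect authentic cadence) is the consequent. The consequent is phrase 2.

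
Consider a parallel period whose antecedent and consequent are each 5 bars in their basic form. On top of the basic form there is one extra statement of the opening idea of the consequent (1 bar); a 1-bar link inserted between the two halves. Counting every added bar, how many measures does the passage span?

Basic parallel period: 5 + 5 = 10 bars.
10 (basic form) + 1 (extra statement) + 1 (link) = 12.

12 measures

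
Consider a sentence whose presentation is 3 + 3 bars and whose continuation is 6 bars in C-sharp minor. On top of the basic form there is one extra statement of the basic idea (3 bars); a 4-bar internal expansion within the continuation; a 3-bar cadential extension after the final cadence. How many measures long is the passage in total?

Basic sentence: 3 + 3 + 6 = 12 bars.
12 (basic form) + 3 (extra statement) + 4 (internal expansion) + 3 (cadential extension) = 22.

22 measures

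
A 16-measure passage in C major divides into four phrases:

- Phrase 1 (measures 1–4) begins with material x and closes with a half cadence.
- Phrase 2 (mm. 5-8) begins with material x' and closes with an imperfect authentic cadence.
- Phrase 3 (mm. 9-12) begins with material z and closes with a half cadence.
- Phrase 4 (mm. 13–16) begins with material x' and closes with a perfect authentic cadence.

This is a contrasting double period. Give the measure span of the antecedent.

In a double period the first pair of phrases (ending imperfect authentic cadence) is the large antecedent and the second pair (ending perfect authentic cadence) is the large consequent; the antecedent is measures 1–8.

measures 1–8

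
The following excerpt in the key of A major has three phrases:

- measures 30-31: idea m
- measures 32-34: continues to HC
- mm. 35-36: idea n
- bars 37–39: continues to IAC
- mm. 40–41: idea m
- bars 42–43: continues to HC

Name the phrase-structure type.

The final phrase closes with a half cadence, which is not stronger than the preceding imperfect authentic cadence; the 3 phrases lack an overall antecedent–consequent design and so form a phrase group.

phrase group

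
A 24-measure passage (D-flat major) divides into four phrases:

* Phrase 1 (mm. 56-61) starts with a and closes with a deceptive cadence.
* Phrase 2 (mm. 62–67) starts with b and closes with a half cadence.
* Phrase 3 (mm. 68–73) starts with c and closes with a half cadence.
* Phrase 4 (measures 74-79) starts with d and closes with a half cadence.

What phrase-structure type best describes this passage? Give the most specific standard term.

Phrase 4 ends with a half cadence, no stronger than phrase 2's half cadence, so the four phrases do not form a double period; nor do phrases 3–4 duplicate 1–2, so it is not a repeated period. With no phrase reaching a conclusive cadence, the passage is a phrase group.

phrase group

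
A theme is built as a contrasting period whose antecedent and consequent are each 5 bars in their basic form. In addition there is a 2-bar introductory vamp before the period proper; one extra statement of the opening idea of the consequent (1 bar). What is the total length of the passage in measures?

Basic contrasting period: 5 + 5 = 10 bars.
10 (basic form) + 2 (introduction) + 1 (extra statement) = 13.

13 measures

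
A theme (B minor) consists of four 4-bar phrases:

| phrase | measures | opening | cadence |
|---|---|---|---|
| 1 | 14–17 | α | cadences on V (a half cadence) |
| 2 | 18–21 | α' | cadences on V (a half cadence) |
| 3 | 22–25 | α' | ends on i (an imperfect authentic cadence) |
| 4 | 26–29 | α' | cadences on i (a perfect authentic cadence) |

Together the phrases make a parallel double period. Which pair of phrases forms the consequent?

In a double period the first pair of phrases (ending half cadence) is the large antecedent and the second pair (ending perfect authentic cadence) is the large consequent; the consequent is phrases 3 and 4.

phrases 3 and 4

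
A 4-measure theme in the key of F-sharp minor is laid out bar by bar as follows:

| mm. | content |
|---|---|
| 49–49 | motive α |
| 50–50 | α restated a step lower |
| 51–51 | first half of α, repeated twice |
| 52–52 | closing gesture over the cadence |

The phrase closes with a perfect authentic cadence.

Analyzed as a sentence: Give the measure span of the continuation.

After the presentation (mm. 49–50), the continuation covers the fragmentation through the cadence: bars 51–52.

measures 51–52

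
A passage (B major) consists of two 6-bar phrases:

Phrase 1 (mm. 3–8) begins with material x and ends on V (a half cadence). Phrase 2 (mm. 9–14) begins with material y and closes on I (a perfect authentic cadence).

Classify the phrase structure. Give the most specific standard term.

contrasting period

Phrase 1 ends with a half cadence (weaker) and phrase 2 with a perfect authentic cadence (stronger): antecedent + consequent = a period.
The two phrases open with different material (x / y), so the period is contrasting.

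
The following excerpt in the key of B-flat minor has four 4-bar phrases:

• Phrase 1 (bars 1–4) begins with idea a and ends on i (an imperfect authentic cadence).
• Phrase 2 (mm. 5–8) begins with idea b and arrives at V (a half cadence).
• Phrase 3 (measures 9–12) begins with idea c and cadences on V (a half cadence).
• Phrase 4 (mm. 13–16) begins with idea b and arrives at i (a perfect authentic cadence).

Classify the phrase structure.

Four phrases in two halves: the first half (mm. 1–8) ends with a half cadence, the second (mm. 9–16) with a perfect authentic cadence — a large antecedent–consequent pair, i.e. a double period.
Phrase 3 begins with different material from phrase 1, making it contrasting.

contrasting double period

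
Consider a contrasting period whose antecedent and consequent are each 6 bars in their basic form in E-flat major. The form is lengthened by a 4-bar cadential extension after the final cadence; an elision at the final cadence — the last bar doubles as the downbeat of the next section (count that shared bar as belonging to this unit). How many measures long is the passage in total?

Basic contrasting period: 6 + 6 = 12 bars.
12 (basic form) + 4 (cadential extension) = 16.
The elision shares a bar with the next section but does not change this unit's count.

16 measures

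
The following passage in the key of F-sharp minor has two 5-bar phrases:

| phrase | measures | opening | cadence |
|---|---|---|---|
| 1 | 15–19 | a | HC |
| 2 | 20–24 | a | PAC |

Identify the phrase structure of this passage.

parallel period

Phrase 1 ends with a half cadence (weaker) and phrase 2 with a perfect authentic cadence (stronger): antecedent + consequent = a period.
The two phrases open with the same material (a / a), so the period is parallel.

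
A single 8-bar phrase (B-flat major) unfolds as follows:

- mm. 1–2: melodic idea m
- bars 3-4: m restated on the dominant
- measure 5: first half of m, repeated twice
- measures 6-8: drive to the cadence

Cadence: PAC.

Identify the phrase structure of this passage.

sentence

Basic idea (mm. 1–2) + its repetition (mm. 3–4) form the presentation; fragmentation and cadence (mm. 5–8) form the continuation — the 8-bar whole is a sentence.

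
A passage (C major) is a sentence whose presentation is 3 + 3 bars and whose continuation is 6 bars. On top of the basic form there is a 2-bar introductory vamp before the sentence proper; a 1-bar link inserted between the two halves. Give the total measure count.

15 measures

Basic sentence: 3 + 3 + 6 = 12 bars.
12 (basic form) + 2 (introduction) + 1 (link) = 15.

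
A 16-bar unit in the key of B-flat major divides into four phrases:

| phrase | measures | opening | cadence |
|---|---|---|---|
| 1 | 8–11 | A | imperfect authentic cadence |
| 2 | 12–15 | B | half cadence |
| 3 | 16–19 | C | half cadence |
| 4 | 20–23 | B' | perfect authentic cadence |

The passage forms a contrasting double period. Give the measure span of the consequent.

In a double period the four phrases pair into a large antecedent (phrases 1–2, ending half cadence) and a large consequent (phrases 3–4, ending perfect authentic cadence). The consequent spans bars 16–23.

measures 16–23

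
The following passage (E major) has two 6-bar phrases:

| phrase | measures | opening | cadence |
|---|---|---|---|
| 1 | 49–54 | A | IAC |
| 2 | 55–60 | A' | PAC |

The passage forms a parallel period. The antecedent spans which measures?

The antecedent is the phrase ending with the weaker cadence (imperfect authentic cadence, phrase 1) and the consequent the one ending more conclusively (perfect authentic cadence, phrase 2); the antecedent is mm. 49-54.

measures 49–54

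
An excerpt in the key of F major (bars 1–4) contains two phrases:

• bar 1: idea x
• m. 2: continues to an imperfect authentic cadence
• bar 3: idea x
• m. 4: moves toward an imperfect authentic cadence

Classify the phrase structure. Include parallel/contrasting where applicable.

repeated phrase

Both phrases have the same opening (x) and the same cadence (imperfect authentic cadence): the second is a restatement, not a consequent, so this is a repeated phrase rather than a period.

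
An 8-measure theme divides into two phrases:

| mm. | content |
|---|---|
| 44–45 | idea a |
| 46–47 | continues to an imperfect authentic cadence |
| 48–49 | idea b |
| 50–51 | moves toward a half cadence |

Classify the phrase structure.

The second phrase closes with a half cadence, which is not stronger than the first phrase's imperfect authentic cadence; without a weak→strong cadential pair there is no antecedent–consequent relationship, so this is a phrase group rather than a period.

phrase group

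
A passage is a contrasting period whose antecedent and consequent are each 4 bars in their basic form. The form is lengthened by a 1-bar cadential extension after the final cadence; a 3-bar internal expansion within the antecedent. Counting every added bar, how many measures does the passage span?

12 measures

Basic contrasting period: 4 + 4 = 8 bars.
8 (basic form) + 1 (cadential extension) + 3 (internal expansion) = 12.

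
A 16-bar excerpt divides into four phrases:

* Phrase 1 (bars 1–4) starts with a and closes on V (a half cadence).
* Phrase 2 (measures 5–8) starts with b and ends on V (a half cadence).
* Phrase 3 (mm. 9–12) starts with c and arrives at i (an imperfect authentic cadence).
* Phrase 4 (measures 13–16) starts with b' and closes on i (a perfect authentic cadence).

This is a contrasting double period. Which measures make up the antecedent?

In a double period the first pair of phrases (ending half cadence) is the large antecedent and the second pair (ending perfect authentic cadence) is the large consequent; the antecedent is measures 1–8.

measures 1–8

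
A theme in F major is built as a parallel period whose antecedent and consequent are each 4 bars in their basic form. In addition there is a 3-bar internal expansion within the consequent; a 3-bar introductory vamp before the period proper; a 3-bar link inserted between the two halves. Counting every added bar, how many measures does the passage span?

Basic parallel period: 4 + 4 = 8 bars.
8 (basic form) + 3 (internal expansion) + 3 (introduction) + 3 (link) = 17.

17 measures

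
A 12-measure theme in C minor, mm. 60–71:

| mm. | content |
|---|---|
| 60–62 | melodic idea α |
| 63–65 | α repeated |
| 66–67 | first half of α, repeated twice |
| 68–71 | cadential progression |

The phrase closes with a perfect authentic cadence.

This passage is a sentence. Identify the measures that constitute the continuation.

measures 66–71

After the presentation (measures 60–65), the continuation covers the fragmentation through the cadence: measures 66–71.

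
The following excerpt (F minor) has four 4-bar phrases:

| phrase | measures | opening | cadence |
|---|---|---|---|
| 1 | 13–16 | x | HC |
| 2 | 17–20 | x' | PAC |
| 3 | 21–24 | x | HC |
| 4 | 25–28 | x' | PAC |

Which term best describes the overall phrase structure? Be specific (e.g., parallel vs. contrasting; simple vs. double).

The cadence pattern HC–PAC–HC–PAC is weak–strong twice, and phrases 3–4 restate phrases 1–2: a period heard twice, not a double period (which would end weakly at phrase 2).

repeated period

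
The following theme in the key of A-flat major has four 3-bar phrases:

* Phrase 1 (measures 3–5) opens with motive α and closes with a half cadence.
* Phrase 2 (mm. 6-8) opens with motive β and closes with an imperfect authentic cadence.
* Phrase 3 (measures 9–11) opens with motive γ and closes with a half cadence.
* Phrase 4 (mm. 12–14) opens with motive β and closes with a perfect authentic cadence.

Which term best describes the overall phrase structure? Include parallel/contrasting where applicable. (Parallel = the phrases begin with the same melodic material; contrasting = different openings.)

contrasting double period

Four phrases in two halves: the first half (mm. 3–8) ends with an imperfect authentic cadence, the second (mm. 9–14) with a perfect authentic cadence — a large antecedent–consequent pair, i.e. a double period.
Phrase 3 begins with different material from phrase 1, making it contrasting.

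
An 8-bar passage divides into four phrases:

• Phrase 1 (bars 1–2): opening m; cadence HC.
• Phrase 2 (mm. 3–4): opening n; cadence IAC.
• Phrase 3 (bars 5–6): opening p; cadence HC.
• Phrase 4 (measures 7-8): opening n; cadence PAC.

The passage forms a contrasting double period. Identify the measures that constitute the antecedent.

In a double period the four phrases pair into a large antecedent (phrases 1–2, ending imperfect authentic cadence) and a large consequent (phrases 3–4, ending perfect authentic cadence). The antecedent spans mm. 1–4.

measures 1–4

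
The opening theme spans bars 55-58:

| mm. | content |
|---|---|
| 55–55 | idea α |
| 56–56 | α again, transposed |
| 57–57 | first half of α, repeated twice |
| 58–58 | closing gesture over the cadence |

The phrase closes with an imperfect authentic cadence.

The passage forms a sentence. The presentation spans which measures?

The presentation of a sentence is the basic idea (m. 55) plus its repetition (m. 56); the presentation is therefore mm. 55–56.

measures 55–56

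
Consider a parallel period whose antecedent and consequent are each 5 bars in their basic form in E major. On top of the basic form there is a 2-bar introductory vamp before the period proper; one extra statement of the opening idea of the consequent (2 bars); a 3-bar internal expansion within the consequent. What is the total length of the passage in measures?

Basic parallel period: 5 + 5 = 10 bars.
10 (basic form) + 2 (introduction) + 2 (extra statement) + 3 (internal expansion) = 17.

17 measures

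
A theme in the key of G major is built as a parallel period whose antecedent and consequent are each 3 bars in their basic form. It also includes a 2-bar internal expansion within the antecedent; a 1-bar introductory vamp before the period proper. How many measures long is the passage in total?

9 measures

Basic parallel period: 3 + 3 = 6 bars.
6 (basic form) + 2 (internal expansion) + 1 (introduction) = 9.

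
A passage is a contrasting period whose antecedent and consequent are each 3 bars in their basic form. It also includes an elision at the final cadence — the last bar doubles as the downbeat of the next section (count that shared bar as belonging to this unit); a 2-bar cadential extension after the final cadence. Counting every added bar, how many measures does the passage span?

Basic contrasting period: 3 + 3 = 6 bars.
6 (basic form) + 2 (cadential extension) = 8.
The elision shares a bar with the next section but does not change this unit's count.

8 measures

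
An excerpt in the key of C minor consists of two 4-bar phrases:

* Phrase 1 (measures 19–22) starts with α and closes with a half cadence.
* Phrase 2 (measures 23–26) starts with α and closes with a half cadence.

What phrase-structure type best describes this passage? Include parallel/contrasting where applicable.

Both phrases have the same opening (α) and the same cadence (half cadence): the second is a restatement, not a consequent, so this is a repeated phrase rather than a period.

repeated phrase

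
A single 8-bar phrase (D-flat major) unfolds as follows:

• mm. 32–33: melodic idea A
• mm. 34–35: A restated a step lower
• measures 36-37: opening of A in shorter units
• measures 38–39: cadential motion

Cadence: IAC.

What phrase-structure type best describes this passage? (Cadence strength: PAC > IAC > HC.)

Basic idea (bars 32-33) + its repetition (mm. 34–35) form the presentation; fragmentation and cadence (mm. 36–39) form the continuation — the 8-bar whole is a sentence.

sentence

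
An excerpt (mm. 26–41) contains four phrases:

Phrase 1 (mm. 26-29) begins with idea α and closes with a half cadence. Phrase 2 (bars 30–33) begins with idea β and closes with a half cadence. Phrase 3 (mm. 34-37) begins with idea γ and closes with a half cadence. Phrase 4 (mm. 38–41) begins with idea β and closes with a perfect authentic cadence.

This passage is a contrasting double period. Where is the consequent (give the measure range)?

In a double period the four phrases pair into a large antecedent (phrases 1–2, ending half cadence) and a large consequent (phrases 3–4, ending perfect authentic cadence). The consequent spans mm. 34-41.

measures 34–41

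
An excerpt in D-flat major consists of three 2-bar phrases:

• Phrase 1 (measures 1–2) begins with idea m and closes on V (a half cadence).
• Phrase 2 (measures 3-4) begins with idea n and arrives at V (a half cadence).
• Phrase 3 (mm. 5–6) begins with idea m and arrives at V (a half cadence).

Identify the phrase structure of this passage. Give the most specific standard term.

The final phrase closes with a half cadence, which is not stronger than the preceding half cadence; the 3 phrases lack an overall antecedent–consequent design and so form a phrase group.

phrase group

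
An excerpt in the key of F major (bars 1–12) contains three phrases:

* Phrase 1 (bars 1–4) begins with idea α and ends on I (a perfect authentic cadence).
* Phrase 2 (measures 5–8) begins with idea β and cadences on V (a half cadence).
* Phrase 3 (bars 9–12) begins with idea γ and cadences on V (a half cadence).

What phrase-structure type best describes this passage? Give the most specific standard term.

The final phrase closes with a half cadence, which is not stronger than the preceding half cadence; the 3 phrases lack an overall antecedent–consequent design and so form a phrase group.

phrase group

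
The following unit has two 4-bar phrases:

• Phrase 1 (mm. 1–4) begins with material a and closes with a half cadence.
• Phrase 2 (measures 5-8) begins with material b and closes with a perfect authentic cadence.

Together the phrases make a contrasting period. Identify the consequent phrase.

The phrase ending with the weaker cadence (half cadence) is the antecedent; the one ending more conclusively (perfect authentic cadence) is the consequent. The consequent is phrase 2.

phrase 2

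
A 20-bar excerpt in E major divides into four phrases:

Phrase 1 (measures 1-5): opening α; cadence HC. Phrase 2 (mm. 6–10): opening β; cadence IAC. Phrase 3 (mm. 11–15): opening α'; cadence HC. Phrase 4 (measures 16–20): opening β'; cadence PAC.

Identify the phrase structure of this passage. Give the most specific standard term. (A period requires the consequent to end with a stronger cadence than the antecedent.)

Four phrases in two halves: the first half (mm. 1–10) ends with an imperfect authentic cadence, the second (bars 11-20) with a perfect authentic cadence — a large antecedent–consequent pair, i.e. a double period.
Phrase 3 begins with the same material as phrase 1, making it parallel.

parallel double period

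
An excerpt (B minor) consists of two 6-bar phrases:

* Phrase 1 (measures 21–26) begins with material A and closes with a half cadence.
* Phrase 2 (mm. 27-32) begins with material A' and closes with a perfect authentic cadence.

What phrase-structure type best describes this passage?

Phrase 1 ends with a half cadence (weaker) and phrase 2 with a perfect authentic cadence (stronger): antecedent + consequent = a period.
The two phrases open with the same material (A / A'), so the period is parallel.

parallel period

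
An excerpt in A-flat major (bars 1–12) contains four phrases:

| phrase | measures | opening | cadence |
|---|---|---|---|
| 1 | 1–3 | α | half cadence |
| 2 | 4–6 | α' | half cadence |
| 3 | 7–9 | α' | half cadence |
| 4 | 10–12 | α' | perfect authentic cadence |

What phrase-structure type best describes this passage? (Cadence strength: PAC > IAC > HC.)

parallel double period

Four phrases in two halves: the first half (measures 1–6) ends with a half cadence, the second (bars 7–12) with a perfect authentic cadence — a large antecedent–consequent pair, i.e. a double period.
Phrase 3 begins with the same material as phrase 1, making it parallel.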